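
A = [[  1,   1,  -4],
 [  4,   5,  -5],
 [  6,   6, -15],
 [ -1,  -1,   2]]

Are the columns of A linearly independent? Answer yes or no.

Row reduce A to echelon form.
R2 ← R2 − (4)·R1: [0, 1, 11]
R3 ← R3 − (6)·R1: [0, 0, 9]
R4 ← R4 + R1: [0, 0, -2]
R4 ← R4 + (2/9)·R3: [0, 0, 0]
3 pivots among 3 columns.
Every column is a pivot column, so the columns are linearly independent.

yes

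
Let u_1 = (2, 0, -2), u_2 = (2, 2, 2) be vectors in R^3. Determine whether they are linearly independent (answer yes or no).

Form the matrix with these vectors as rows and row reduce.
R2 ← R2 − R1: [0, 2, 4]
2 nonzero rows, so the 2 vectors span a space of dimension 2.
Since 2 = 2, the vectors are linearly independent.

yes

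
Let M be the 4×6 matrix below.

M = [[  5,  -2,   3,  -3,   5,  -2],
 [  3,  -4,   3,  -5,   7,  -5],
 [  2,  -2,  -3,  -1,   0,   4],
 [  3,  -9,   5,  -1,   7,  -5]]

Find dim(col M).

4

Row reduce to echelon form.
R2 ← R2 − (3/5)·R1: [0, -14/5, 6/5, -16/5, 4, -19/5]
R3 ← R3 − (2/5)·R1: [0, -6/5, -21/5, 1/5, -2, 24/5]
R4 ← R4 − (3/5)·R1: [0, -39/5, 16/5, 4/5, 4, -19/5]
R3 ← R3 − (3/7)·R2: [0, 0, -33/7, 11/7, -26/7, 45/7]
R4 ← R4 − (39/14)·R2: [0, 0, -1/7, 68/7, -50/7, 95/14]
R4 ← R4 − (1/33)·R3: [0, 0, 0, 29/3, -232/33, 145/22]
Echelon form has 4 nonzero rows, so rank(M) = 4.
The column space has dimension equal to the rank: 4.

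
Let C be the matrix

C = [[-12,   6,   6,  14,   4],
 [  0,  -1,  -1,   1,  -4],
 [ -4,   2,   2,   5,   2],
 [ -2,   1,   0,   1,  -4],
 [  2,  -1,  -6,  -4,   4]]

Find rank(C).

Row reduce to echelon form.
R3 ← R3 − (1/3)·R1: [0, 0, 0, 1/3, 2/3]
R4 ← R4 − (1/6)·R1: [0, 0, -1, -4/3, -14/3]
R5 ← R5 + (1/6)·R1: [0, 0, -5, -5/3, 14/3]
Swap R3 ↔ R4
R5 ← R5 − (5)·R3: [0, 0, 0, 5, 28]
R5 ← R5 − (15)·R4: [0, 0, 0, 0, 18]
Echelon form has 5 nonzero rows, so rank(C) = 5.

5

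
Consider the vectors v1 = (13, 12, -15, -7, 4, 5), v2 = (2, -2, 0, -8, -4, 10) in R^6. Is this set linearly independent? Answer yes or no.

Form the matrix with these vectors as rows and row reduce.
R2 ← R2 − (2/13)·R1: [0, -50/13, 30/13, -90/13, -60/13, 120/13]
2 nonzero rows, so the 2 vectors span a space of dimension 2.
Since 2 = 2, the vectors are linearly independent.

yes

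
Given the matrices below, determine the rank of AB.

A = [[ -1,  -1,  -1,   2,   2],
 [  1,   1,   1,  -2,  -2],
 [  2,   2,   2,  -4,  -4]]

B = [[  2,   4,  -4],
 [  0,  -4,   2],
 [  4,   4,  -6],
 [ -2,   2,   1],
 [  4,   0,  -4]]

1

First compute AB:
[[ -2,   0,   2],
 [  2,   0,  -2],
 [  4,   0,  -4]]
Now row reduce the product.
R2 ← R2 + R1: [0, 0, 0]
R3 ← R3 + (2)·R1: [0, 0, 0]
1 nonzero row, so rank(AB) = 1.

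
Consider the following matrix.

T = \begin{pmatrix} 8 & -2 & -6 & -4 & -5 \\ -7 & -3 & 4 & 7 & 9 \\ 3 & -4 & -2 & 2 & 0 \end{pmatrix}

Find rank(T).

Row reduce to echelon form.
R2 ← R2 + (7/8)·R1: [0, -19/4, -5/4, 7/2, 37/8]
R3 ← R3 − (3/8)·R1: [0, -13/4, 1/4, 7/2, 15/8]
R3 ← R3 − (13/19)·R2: [0, 0, 21/19, 21/19, -49/38]
Echelon form has 3 nonzero rows, so rank(T) = 3.

3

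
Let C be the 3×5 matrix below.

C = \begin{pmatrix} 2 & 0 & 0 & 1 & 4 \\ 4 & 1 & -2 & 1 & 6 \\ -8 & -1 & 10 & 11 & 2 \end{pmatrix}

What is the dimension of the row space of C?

3

Row reduce to echelon form.
R2 ← R2 − (2)·R1: [0, 1, -2, -1, -2]
R3 ← R3 + (4)·R1: [0, -1, 10, 15, 18]
R3 ← R3 + R2: [0, 0, 8, 14, 16]
Echelon form has 3 nonzero rows, so rank(C) = 3.
The row space has dimension equal to the rank: 3.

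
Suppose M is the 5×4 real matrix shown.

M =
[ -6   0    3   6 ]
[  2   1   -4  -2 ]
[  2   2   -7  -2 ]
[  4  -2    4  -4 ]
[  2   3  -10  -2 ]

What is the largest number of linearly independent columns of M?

Row reduce to echelon form.
R2 ← R2 + (1/3)·R1: [0, 1, -3, 0]
R3 ← R3 + (1/3)·R1: [0, 2, -6, 0]
R4 ← R4 + (2/3)·R1: [0, -2, 6, 0]
R5 ← R5 + (1/3)·R1: [0, 3, -9, 0]
R3 ← R3 − (2)·R2: [0, 0, 0, 0]
R4 ← R4 + (2)·R2: [0, 0, 0, 0]
R5 ← R5 − (3)·R2: [0, 0, 0, 0]
Echelon form has 2 nonzero rows, so rank(M) = 2.
The rank gives the maximum number of linearly independent columns: 2.

2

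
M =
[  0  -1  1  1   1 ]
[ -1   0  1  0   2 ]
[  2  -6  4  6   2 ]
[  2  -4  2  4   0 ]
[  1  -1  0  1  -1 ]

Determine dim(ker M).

3

Row reduce to echelon form.
Swap R1 ↔ R2
R3 ← R3 + (2)·R1: [0, -6, 6, 6, 6]
R4 ← R4 + (2)·R1: [0, -4, 4, 4, 4]
R5 ← R5 + R1: [0, -1, 1, 1, 1]
R3 ← R3 − (6)·R2: [0, 0, 0, 0, 0]
R4 ← R4 − (4)·R2: [0, 0, 0, 0, 0]
R5 ← R5 − R2: [0, 0, 0, 0, 0]
2 nonzero rows, so rank(M) = 2.
M has 5 columns; by rank–nullity, nullity = 5 − 2 = 3.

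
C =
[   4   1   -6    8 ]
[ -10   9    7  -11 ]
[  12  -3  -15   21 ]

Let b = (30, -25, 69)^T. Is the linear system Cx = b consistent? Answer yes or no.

Row reduce the augmented matrix [C | b].
R2 ← R2 + (5/2)·R1: [0, 23/2, -8, 9, 50]
R3 ← R3 − (3)·R1: [0, -6, 3, -3, -21]
R3 ← R3 + (12/23)·R2: [0, 0, -27/23, 39/23, 117/23]
The echelon form has 3 nonzero rows, and every pivot lies in the first 4 columns, so rank(C) = rank([C|b]) = 3.
The system is consistent.

yes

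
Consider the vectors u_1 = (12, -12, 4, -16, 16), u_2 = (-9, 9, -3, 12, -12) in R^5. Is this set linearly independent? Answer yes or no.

Form the matrix with these vectors as rows and row reduce.
R2 ← R2 + (3/4)·R1: [0, 0, 0, 0, 0]
1 nonzero row, so the 2 vectors span a space of dimension 1.
Since 1 < 2, the vectors are linearly dependent.

no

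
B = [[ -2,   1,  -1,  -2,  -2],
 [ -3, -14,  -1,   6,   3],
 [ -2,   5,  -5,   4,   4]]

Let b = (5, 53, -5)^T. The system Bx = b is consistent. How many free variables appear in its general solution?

2

Row reduce the augmented matrix [B | b].
R2 ← R2 − (3/2)·R1: [0, -31/2, 1/2, 9, 6, 91/2]
R3 ← R3 − R1: [0, 4, -4, 6, 6, -10]
R3 ← R3 + (8/31)·R2: [0, 0, -120/31, 258/31, 234/31, 54/31]
The echelon form has 3 nonzero rows, and every pivot lies in the first 5 columns, so rank(B) = rank([B|b]) = 3.
The system is consistent.
Free variables = (unknowns) − (rank) = 5 − 3 = 2.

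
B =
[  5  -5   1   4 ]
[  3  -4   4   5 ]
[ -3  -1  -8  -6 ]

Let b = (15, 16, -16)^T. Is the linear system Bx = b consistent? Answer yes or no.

Row reduce the augmented matrix [B | b].
R2 ← R2 − (3/5)·R1: [0, -1, 17/5, 13/5, 7]
R3 ← R3 + (3/5)·R1: [0, -4, -37/5, -18/5, -7]
R3 ← R3 − (4)·R2: [0, 0, -21, -14, -35]
The echelon form has 3 nonzero rows, and every pivot lies in the first 4 columns, so rank(B) = rank([B|b]) = 3.
The system is consistent.

yes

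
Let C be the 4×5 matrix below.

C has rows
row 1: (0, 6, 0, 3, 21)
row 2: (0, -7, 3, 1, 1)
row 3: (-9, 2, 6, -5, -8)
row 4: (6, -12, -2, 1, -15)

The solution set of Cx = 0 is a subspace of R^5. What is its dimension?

Row reduce to echelon form.
Swap R1 ↔ R3
R4 ← R4 + (2/3)·R1: [0, -32/3, 2, -7/3, -61/3]
R3 ← R3 + (6/7)·R2: [0, 0, 18/7, 27/7, 153/7]
R4 ← R4 − (32/21)·R2: [0, 0, -18/7, -27/7, -153/7]
R4 ← R4 + R3: [0, 0, 0, 0, 0]
3 nonzero rows, so rank(C) = 3.
C has 5 columns; by rank–nullity, nullity = 5 − 3 = 2.

2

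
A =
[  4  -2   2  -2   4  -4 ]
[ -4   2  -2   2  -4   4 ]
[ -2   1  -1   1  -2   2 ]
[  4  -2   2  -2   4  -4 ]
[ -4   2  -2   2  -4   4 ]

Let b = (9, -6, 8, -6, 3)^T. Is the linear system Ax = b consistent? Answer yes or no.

Row reduce the augmented matrix [A | b].
R2 ← R2 + R1: [0, 0, 0, 0, 0, 0, 3]
R3 ← R3 + (1/2)·R1: [0, 0, 0, 0, 0, 0, 25/2]
R4 ← R4 − R1: [0, 0, 0, 0, 0, 0, -15]
R5 ← R5 + R1: [0, 0, 0, 0, 0, 0, 12]
R3 ← R3 − (25/6)·R2: [0, 0, 0, 0, 0, 0, 0]
R4 ← R4 + (5)·R2: [0, 0, 0, 0, 0, 0, 0]
R5 ← R5 − (4)·R2: [0, 0, 0, 0, 0, 0, 0]
The echelon form has 2 nonzero rows; the last pivot sits in the augmented column, so rank(A) = 1 but rank([A|b]) = 2.
Since the ranks differ, the system is inconsistent.

no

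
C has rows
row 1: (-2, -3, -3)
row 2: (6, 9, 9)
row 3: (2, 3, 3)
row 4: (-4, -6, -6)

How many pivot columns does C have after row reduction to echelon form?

Row reduce to echelon form.
R2 ← R2 + (3)·R1: [0, 0, 0]
R3 ← R3 + R1: [0, 0, 0]
R4 ← R4 − (2)·R1: [0, 0, 0]
Echelon form has 1 nonzero row, so rank(C) = 1.
Each nonzero row contributes one pivot column: 1 pivot columns.

1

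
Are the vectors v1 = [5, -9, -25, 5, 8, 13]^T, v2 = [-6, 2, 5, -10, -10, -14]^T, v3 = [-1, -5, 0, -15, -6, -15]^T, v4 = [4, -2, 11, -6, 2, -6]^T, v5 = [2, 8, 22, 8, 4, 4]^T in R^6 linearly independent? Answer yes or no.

Form the matrix with these vectors as rows and row reduce.
R2 ← R2 + (6/5)·R1: [0, -44/5, -25, -4, -2/5, 8/5]
R3 ← R3 + (1/5)·R1: [0, -34/5, -5, -14, -22/5, -62/5]
R4 ← R4 − (4/5)·R1: [0, 26/5, 31, -10, -22/5, -82/5]
R5 ← R5 − (2/5)·R1: [0, 58/5, 32, 6, 4/5, -6/5]
R3 ← R3 − (17/22)·R2: [0, 0, 315/22, -120/11, -45/11, -150/11]
R4 ← R4 + (13/22)·R2: [0, 0, 357/22, -136/11, -51/11, -170/11]
R5 ← R5 + (29/22)·R2: [0, 0, -21/22, 8/11, 3/11, 10/11]
R4 ← R4 − (17/15)·R3: [0, 0, 0, 0, 0, 0]
R5 ← R5 + (1/15)·R3: [0, 0, 0, 0, 0, 0]
3 nonzero rows, so the 5 vectors span a space of dimension 3.
Since 3 < 5, the vectors are linearly dependent.

no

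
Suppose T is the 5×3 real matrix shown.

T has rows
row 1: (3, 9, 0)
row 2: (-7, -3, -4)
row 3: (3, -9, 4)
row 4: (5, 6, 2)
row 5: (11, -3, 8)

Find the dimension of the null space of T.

1

Row reduce to echelon form.
R2 ← R2 + (7/3)·R1: [0, 18, -4]
R3 ← R3 − R1: [0, -18, 4]
R4 ← R4 − (5/3)·R1: [0, -9, 2]
R5 ← R5 − (11/3)·R1: [0, -36, 8]
R3 ← R3 + R2: [0, 0, 0]
R4 ← R4 + (1/2)·R2: [0, 0, 0]
R5 ← R5 + (2)·R2: [0, 0, 0]
2 nonzero rows, so rank(T) = 2.
T has 3 columns; by rank–nullity, nullity = 3 − 2 = 1.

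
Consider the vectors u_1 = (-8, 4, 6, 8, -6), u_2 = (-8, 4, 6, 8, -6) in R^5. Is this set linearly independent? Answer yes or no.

Form the matrix with these vectors as rows and row reduce.
R2 ← R2 − R1: [0, 0, 0, 0, 0]
1 nonzero row, so the 2 vectors span a space of dimension 1.
Since 1 < 2, the vectors are linearly dependent.

no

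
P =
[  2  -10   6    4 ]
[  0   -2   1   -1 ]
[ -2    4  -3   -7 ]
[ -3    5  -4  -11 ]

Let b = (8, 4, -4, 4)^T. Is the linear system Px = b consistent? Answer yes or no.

Row reduce the augmented matrix [P | b].
R3 ← R3 + R1: [0, -6, 3, -3, 4]
R4 ← R4 + (3/2)·R1: [0, -10, 5, -5, 16]
R3 ← R3 − (3)·R2: [0, 0, 0, 0, -8]
R4 ← R4 − (5)·R2: [0, 0, 0, 0, -4]
R4 ← R4 − (1/2)·R3: [0, 0, 0, 0, 0]
The echelon form has 3 nonzero rows; the last pivot sits in the augmented column, so rank(P) = 2 but rank([P|b]) = 3.
Since the ranks differ, the system is inconsistent.

no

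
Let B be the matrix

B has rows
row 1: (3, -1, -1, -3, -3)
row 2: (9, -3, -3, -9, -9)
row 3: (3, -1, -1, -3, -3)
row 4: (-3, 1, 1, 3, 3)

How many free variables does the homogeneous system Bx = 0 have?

Row reduce to echelon form.
R2 ← R2 − (3)·R1: [0, 0, 0, 0, 0]
R3 ← R3 − R1: [0, 0, 0, 0, 0]
R4 ← R4 + R1: [0, 0, 0, 0, 0]
1 nonzero row, so rank(B) = 1.
B has 5 columns; by rank–nullity, nullity = 5 − 1 = 4.

4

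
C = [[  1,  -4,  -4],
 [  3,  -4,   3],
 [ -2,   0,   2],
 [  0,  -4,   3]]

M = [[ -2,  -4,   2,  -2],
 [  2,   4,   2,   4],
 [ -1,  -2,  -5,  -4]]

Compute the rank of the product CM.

2

First compute CM:
[[ -6, -12,  14,  -2],
 [-17, -34, -17, -34],
 [  2,   4, -14,  -4],
 [-11, -22, -23, -28]]
Now row reduce the product.
R2 ← R2 − (17/6)·R1: [0, 0, -170/3, -85/3]
R3 ← R3 + (1/3)·R1: [0, 0, -28/3, -14/3]
R4 ← R4 − (11/6)·R1: [0, 0, -146/3, -73/3]
R3 ← R3 − (14/85)·R2: [0, 0, 0, 0]
R4 ← R4 − (73/85)·R2: [0, 0, 0, 0]
2 nonzero rows, so rank(CM) = 2.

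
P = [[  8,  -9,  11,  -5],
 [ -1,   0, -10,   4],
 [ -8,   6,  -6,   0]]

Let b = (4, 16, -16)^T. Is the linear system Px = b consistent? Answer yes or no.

yes

Row reduce the augmented matrix [P | b].
R2 ← R2 + (1/8)·R1: [0, -9/8, -69/8, 27/8, 33/2]
R3 ← R3 + R1: [0, -3, 5, -5, -12]
R3 ← R3 − (8/3)·R2: [0, 0, 28, -14, -56]
The echelon form has 3 nonzero rows, and every pivot lies in the first 4 columns, so rank(P) = rank([P|b]) = 3.
The system is consistent.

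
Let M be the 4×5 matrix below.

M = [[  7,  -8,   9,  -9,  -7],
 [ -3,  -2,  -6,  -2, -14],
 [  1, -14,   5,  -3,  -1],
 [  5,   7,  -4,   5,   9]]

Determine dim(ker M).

Row reduce to echelon form.
R2 ← R2 + (3/7)·R1: [0, -38/7, -15/7, -41/7, -17]
R3 ← R3 − (1/7)·R1: [0, -90/7, 26/7, -12/7, 0]
R4 ← R4 − (5/7)·R1: [0, 89/7, -73/7, 80/7, 14]
R3 ← R3 − (45/19)·R2: [0, 0, 167/19, 231/19, 765/19]
R4 ← R4 + (89/38)·R2: [0, 0, -587/38, -87/38, -981/38]
R4 ← R4 + (587/334)·R3: [0, 0, 0, 3186/167, 7506/167]
4 nonzero rows, so rank(M) = 4.
M has 5 columns; by rank–nullity, nullity = 5 − 4 = 1.

1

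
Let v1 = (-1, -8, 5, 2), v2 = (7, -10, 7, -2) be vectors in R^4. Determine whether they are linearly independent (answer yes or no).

yes

Form the matrix with these vectors as rows and row reduce.
R2 ← R2 + (7)·R1: [0, -66, 42, 12]
2 nonzero rows, so the 2 vectors span a space of dimension 2.
Since 2 = 2, the vectors are linearly independent.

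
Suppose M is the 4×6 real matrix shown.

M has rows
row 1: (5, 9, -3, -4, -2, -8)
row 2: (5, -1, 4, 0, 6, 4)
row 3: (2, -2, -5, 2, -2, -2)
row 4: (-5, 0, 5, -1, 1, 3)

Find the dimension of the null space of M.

2

Row reduce to echelon form.
R2 ← R2 − R1: [0, -10, 7, 4, 8, 12]
R3 ← R3 − (2/5)·R1: [0, -28/5, -19/5, 18/5, -6/5, 6/5]
R4 ← R4 + R1: [0, 9, 2, -5, -1, -5]
R3 ← R3 − (14/25)·R2: [0, 0, -193/25, 34/25, -142/25, -138/25]
R4 ← R4 + (9/10)·R2: [0, 0, 83/10, -7/5, 31/5, 29/5]
R4 ← R4 + (415/386)·R3: [0, 0, 0, 12/193, 18/193, -26/193]
4 nonzero rows, so rank(M) = 4.
M has 6 columns; by rank–nullity, nullity = 6 − 4 = 2.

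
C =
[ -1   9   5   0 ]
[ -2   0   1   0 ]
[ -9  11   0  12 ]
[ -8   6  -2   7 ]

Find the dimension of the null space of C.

0

Row reduce to echelon form.
R2 ← R2 − (2)·R1: [0, -18, -9, 0]
R3 ← R3 − (9)·R1: [0, -70, -45, 12]
R4 ← R4 − (8)·R1: [0, -66, -42, 7]
R3 ← R3 − (35/9)·R2: [0, 0, -10, 12]
R4 ← R4 − (11/3)·R2: [0, 0, -9, 7]
R4 ← R4 − (9/10)·R3: [0, 0, 0, -19/5]
4 nonzero rows, so rank(C) = 4.
C has 4 columns; by rank–nullity, nullity = 4 − 4 = 0.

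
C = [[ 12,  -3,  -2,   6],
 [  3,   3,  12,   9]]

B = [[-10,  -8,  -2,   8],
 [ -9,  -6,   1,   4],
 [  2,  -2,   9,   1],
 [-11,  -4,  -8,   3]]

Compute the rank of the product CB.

2

First compute CB:
[[-163, -98, -93, 100],
 [-132, -102,  33,  75]]
Now row reduce the product.
R2 ← R2 − (132/163)·R1: [0, -3690/163, 17655/163, -975/163]
2 nonzero rows, so rank(CB) = 2.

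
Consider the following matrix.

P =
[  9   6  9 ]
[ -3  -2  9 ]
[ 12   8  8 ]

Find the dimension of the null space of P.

1

Row reduce to echelon form.
R2 ← R2 + (1/3)·R1: [0, 0, 12]
R3 ← R3 − (4/3)·R1: [0, 0, -4]
R3 ← R3 + (1/3)·R2: [0, 0, 0]
2 nonzero rows, so rank(P) = 2.
P has 3 columns; by rank–nullity, nullity = 3 − 2 = 1.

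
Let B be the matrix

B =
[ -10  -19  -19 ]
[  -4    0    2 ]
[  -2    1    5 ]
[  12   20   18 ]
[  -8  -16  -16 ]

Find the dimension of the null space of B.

0

Row reduce to echelon form.
R2 ← R2 − (2/5)·R1: [0, 38/5, 48/5]
R3 ← R3 − (1/5)·R1: [0, 24/5, 44/5]
R4 ← R4 + (6/5)·R1: [0, -14/5, -24/5]
R5 ← R5 − (4/5)·R1: [0, -4/5, -4/5]
R3 ← R3 − (12/19)·R2: [0, 0, 52/19]
R4 ← R4 + (7/19)·R2: [0, 0, -24/19]
R5 ← R5 + (2/19)·R2: [0, 0, 4/19]
R4 ← R4 + (6/13)·R3: [0, 0, 0]
R5 ← R5 − (1/13)·R3: [0, 0, 0]
3 nonzero rows, so rank(B) = 3.
B has 3 columns; by rank–nullity, nullity = 3 − 3 = 0.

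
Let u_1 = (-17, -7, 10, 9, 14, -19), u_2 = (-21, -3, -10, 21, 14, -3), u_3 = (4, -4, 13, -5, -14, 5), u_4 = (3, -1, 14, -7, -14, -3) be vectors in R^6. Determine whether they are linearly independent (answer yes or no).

Form the matrix with these vectors as rows and row reduce.
R2 ← R2 − (21/17)·R1: [0, 96/17, -380/17, 168/17, -56/17, 348/17]
R3 ← R3 + (4/17)·R1: [0, -96/17, 261/17, -49/17, -182/17, 9/17]
R4 ← R4 + (3/17)·R1: [0, -38/17, 268/17, -92/17, -196/17, -108/17]
R3 ← R3 + R2: [0, 0, -7, 7, -14, 21]
R4 ← R4 + (19/48)·R2: [0, 0, 83/12, -3/2, -77/6, 7/4]
R4 ← R4 + (83/84)·R3: [0, 0, 0, 65/12, -80/3, 45/2]
4 nonzero rows, so the 4 vectors span a space of dimension 4.
Since 4 = 4, the vectors are linearly independent.

yes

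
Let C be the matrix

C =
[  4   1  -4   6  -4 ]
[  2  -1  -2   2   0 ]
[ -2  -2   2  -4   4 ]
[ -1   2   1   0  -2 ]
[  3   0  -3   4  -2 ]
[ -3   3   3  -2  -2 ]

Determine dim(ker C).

Row reduce to echelon form.
R2 ← R2 − (1/2)·R1: [0, -3/2, 0, -1, 2]
R3 ← R3 + (1/2)·R1: [0, -3/2, 0, -1, 2]
R4 ← R4 + (1/4)·R1: [0, 9/4, 0, 3/2, -3]
R5 ← R5 − (3/4)·R1: [0, -3/4, 0, -1/2, 1]
R6 ← R6 + (3/4)·R1: [0, 15/4, 0, 5/2, -5]
R3 ← R3 − R2: [0, 0, 0, 0, 0]
R4 ← R4 + (3/2)·R2: [0, 0, 0, 0, 0]
R5 ← R5 − (1/2)·R2: [0, 0, 0, 0, 0]
R6 ← R6 + (5/2)·R2: [0, 0, 0, 0, 0]
2 nonzero rows, so rank(C) = 2.
C has 5 columns; by rank–nullity, nullity = 5 − 2 = 3.

3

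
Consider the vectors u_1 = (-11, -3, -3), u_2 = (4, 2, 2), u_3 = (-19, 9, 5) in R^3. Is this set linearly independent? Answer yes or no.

Form the matrix with these vectors as rows and row reduce.
R2 ← R2 + (4/11)·R1: [0, 10/11, 10/11]
R3 ← R3 − (19/11)·R1: [0, 156/11, 112/11]
R3 ← R3 − (78/5)·R2: [0, 0, -4]
3 nonzero rows, so the 3 vectors span a space of dimension 3.
Since 3 = 3, the vectors are linearly independent.

yes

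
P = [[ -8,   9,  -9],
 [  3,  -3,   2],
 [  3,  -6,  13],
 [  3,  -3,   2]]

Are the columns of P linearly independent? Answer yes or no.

no

Row reduce P to echelon form.
R2 ← R2 + (3/8)·R1: [0, 3/8, -11/8]
R3 ← R3 + (3/8)·R1: [0, -21/8, 77/8]
R4 ← R4 + (3/8)·R1: [0, 3/8, -11/8]
R3 ← R3 + (7)·R2: [0, 0, 0]
R4 ← R4 − R2: [0, 0, 0]
2 pivots among 3 columns.
Only 2 < 3 pivot columns, so the columns are linearly dependent.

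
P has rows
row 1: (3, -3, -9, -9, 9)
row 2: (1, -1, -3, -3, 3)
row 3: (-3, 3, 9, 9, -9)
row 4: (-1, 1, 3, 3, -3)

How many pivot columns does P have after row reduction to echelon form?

Row reduce to echelon form.
R2 ← R2 − (1/3)·R1: [0, 0, 0, 0, 0]
R3 ← R3 + R1: [0, 0, 0, 0, 0]
R4 ← R4 + (1/3)·R1: [0, 0, 0, 0, 0]
Echelon form has 1 nonzero row, so rank(P) = 1.
Each nonzero row contributes one pivot column: 1 pivot columns.

1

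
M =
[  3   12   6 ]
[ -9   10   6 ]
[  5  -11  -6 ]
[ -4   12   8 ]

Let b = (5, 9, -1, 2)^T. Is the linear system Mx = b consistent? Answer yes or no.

Row reduce the augmented matrix [M | b].
R2 ← R2 + (3)·R1: [0, 46, 24, 24]
R3 ← R3 − (5/3)·R1: [0, -31, -16, -28/3]
R4 ← R4 + (4/3)·R1: [0, 28, 16, 26/3]
R3 ← R3 + (31/46)·R2: [0, 0, 4/23, 472/69]
R4 ← R4 − (14/23)·R2: [0, 0, 32/23, -410/69]
R4 ← R4 − (8)·R3: [0, 0, 0, -182/3]
The echelon form has 4 nonzero rows; the last pivot sits in the augmented column, so rank(M) = 3 but rank([M|b]) = 4.
Since the ranks differ, the system is inconsistent.

no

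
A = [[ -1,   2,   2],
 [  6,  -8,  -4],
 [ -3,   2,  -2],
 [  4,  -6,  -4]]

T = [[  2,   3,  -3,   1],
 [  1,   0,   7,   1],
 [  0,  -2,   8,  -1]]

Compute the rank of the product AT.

2

First compute AT:
[[  0,  -7,  33,  -1],
 [  4,  26, -106,   2],
 [ -4,  -5,   7,   1],
 [  2,  20, -86,   2]]
Now row reduce the product.
Swap R1 ↔ R2
R3 ← R3 + R1: [0, 21, -99, 3]
R4 ← R4 − (1/2)·R1: [0, 7, -33, 1]
R3 ← R3 + (3)·R2: [0, 0, 0, 0]
R4 ← R4 + R2: [0, 0, 0, 0]
2 nonzero rows, so rank(AT) = 2.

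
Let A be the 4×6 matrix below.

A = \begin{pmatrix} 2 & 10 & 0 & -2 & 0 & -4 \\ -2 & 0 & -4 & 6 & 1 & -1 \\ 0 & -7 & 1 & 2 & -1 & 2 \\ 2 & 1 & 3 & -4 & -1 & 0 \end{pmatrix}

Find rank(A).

Row reduce to echelon form.
R2 ← R2 + R1: [0, 10, -4, 4, 1, -5]
R4 ← R4 − R1: [0, -9, 3, -2, -1, 4]
R3 ← R3 + (7/10)·R2: [0, 0, -9/5, 24/5, -3/10, -3/2]
R4 ← R4 + (9/10)·R2: [0, 0, -3/5, 8/5, -1/10, -1/2]
R4 ← R4 − (1/3)·R3: [0, 0, 0, 0, 0, 0]
Echelon form has 3 nonzero rows, so rank(A) = 3.

3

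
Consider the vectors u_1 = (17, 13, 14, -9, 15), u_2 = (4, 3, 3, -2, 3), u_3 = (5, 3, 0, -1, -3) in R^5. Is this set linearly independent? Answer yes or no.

no

Form the matrix with these vectors as rows and row reduce.
R2 ← R2 − (4/17)·R1: [0, -1/17, -5/17, 2/17, -9/17]
R3 ← R3 − (5/17)·R1: [0, -14/17, -70/17, 28/17, -126/17]
R3 ← R3 − (14)·R2: [0, 0, 0, 0, 0]
2 nonzero rows, so the 3 vectors span a space of dimension 2.
Since 2 < 3, the vectors are linearly dependent.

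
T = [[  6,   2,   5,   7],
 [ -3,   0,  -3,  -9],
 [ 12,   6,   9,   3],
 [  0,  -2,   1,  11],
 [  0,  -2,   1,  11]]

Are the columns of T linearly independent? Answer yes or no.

no

Row reduce T to echelon form.
R2 ← R2 + (1/2)·R1: [0, 1, -1/2, -11/2]
R3 ← R3 − (2)·R1: [0, 2, -1, -11]
R3 ← R3 − (2)·R2: [0, 0, 0, 0]
R4 ← R4 + (2)·R2: [0, 0, 0, 0]
R5 ← R5 + (2)·R2: [0, 0, 0, 0]
2 pivots among 4 columns.
Only 2 < 4 pivot columns, so the columns are linearly dependent.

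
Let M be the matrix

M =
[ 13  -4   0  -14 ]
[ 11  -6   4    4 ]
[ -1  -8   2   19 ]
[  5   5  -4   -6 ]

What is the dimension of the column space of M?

4

Row reduce to echelon form.
R2 ← R2 − (11/13)·R1: [0, -34/13, 4, 206/13]
R3 ← R3 + (1/13)·R1: [0, -108/13, 2, 233/13]
R4 ← R4 − (5/13)·R1: [0, 85/13, -4, -8/13]
R3 ← R3 − (54/17)·R2: [0, 0, -182/17, -551/17]
R4 ← R4 + (5/2)·R2: [0, 0, 6, 39]
R4 ← R4 + (51/91)·R3: [0, 0, 0, 1896/91]
Echelon form has 4 nonzero rows, so rank(M) = 4.
The column space has dimension equal to the rank: 4.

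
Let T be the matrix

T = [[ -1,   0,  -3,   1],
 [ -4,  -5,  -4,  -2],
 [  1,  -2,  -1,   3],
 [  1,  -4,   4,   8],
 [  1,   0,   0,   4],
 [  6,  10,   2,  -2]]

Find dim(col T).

Row reduce to echelon form.
R2 ← R2 − (4)·R1: [0, -5, 8, -6]
R3 ← R3 + R1: [0, -2, -4, 4]
R4 ← R4 + R1: [0, -4, 1, 9]
R5 ← R5 + R1: [0, 0, -3, 5]
R6 ← R6 + (6)·R1: [0, 10, -16, 4]
R3 ← R3 − (2/5)·R2: [0, 0, -36/5, 32/5]
R4 ← R4 − (4/5)·R2: [0, 0, -27/5, 69/5]
R6 ← R6 + (2)·R2: [0, 0, 0, -8]
R4 ← R4 − (3/4)·R3: [0, 0, 0, 9]
R5 ← R5 − (5/12)·R3: [0, 0, 0, 7/3]
R5 ← R5 − (7/27)·R4: [0, 0, 0, 0]
R6 ← R6 + (8/9)·R4: [0, 0, 0, 0]
Echelon form has 4 nonzero rows, so rank(T) = 4.
The column space has dimension equal to the rank: 4.

4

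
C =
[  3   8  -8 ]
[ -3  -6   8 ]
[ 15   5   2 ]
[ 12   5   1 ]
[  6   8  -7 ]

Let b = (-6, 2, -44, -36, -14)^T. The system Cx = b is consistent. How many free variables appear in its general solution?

0

Row reduce the augmented matrix [C | b].
R2 ← R2 + R1: [0, 2, 0, -4]
R3 ← R3 − (5)·R1: [0, -35, 42, -14]
R4 ← R4 − (4)·R1: [0, -27, 33, -12]
R5 ← R5 − (2)·R1: [0, -8, 9, -2]
R3 ← R3 + (35/2)·R2: [0, 0, 42, -84]
R4 ← R4 + (27/2)·R2: [0, 0, 33, -66]
R5 ← R5 + (4)·R2: [0, 0, 9, -18]
R4 ← R4 − (11/14)·R3: [0, 0, 0, 0]
R5 ← R5 − (3/14)·R3: [0, 0, 0, 0]
The echelon form has 3 nonzero rows, and every pivot lies in the first 3 columns, so rank(C) = rank([C|b]) = 3.
The system is consistent.
Free variables = (unknowns) − (rank) = 3 − 3 = 0.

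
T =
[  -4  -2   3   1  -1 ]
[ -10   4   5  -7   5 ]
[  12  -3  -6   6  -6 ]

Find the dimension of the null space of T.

Row reduce to echelon form.
R2 ← R2 − (5/2)·R1: [0, 9, -5/2, -19/2, 15/2]
R3 ← R3 + (3)·R1: [0, -9, 3, 9, -9]
R3 ← R3 + R2: [0, 0, 1/2, -1/2, -3/2]
3 nonzero rows, so rank(T) = 3.
T has 5 columns; by rank–nullity, nullity = 5 − 3 = 2.

2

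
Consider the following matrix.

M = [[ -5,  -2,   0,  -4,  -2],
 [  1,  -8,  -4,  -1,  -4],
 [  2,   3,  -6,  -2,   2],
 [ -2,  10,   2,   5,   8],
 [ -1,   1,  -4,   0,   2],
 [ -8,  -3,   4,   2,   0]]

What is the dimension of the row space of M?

Row reduce to echelon form.
R2 ← R2 + (1/5)·R1: [0, -42/5, -4, -9/5, -22/5]
R3 ← R3 + (2/5)·R1: [0, 11/5, -6, -18/5, 6/5]
R4 ← R4 − (2/5)·R1: [0, 54/5, 2, 33/5, 44/5]
R5 ← R5 − (1/5)·R1: [0, 7/5, -4, 4/5, 12/5]
R6 ← R6 − (8/5)·R1: [0, 1/5, 4, 42/5, 16/5]
R3 ← R3 + (11/42)·R2: [0, 0, -148/21, -57/14, 1/21]
R4 ← R4 + (9/7)·R2: [0, 0, -22/7, 30/7, 22/7]
R5 ← R5 + (1/6)·R2: [0, 0, -14/3, 1/2, 5/3]
R6 ← R6 + (1/42)·R2: [0, 0, 82/21, 117/14, 65/21]
R4 ← R4 − (33/74)·R3: [0, 0, 0, 903/148, 231/74]
R5 ← R5 − (49/74)·R3: [0, 0, 0, 473/148, 121/74]
R6 ← R6 + (41/74)·R3: [0, 0, 0, 903/148, 231/74]
R5 ← R5 − (11/21)·R4: [0, 0, 0, 0, 0]
R6 ← R6 − R4: [0, 0, 0, 0, 0]
Echelon form has 4 nonzero rows, so rank(M) = 4.
The row space has dimension equal to the rank: 4.

4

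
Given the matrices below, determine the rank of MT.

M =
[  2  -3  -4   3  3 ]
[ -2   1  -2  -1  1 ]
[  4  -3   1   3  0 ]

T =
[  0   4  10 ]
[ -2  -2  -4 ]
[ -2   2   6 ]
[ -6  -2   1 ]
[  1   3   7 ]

First compute MT:
[[ -1,   9,  32],
 [  9,  -9, -30],
 [-14,  18,  61]]
Now row reduce the product.
R2 ← R2 + (9)·R1: [0, 72, 258]
R3 ← R3 − (14)·R1: [0, -108, -387]
R3 ← R3 + (3/2)·R2: [0, 0, 0]
2 nonzero rows, so rank(MT) = 2.

2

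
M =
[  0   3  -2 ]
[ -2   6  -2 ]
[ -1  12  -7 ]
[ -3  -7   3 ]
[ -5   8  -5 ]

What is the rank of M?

Row reduce to echelon form.
Swap R1 ↔ R2
R3 ← R3 − (1/2)·R1: [0, 9, -6]
R4 ← R4 − (3/2)·R1: [0, -16, 6]
R5 ← R5 − (5/2)·R1: [0, -7, 0]
R3 ← R3 − (3)·R2: [0, 0, 0]
R4 ← R4 + (16/3)·R2: [0, 0, -14/3]
R5 ← R5 + (7/3)·R2: [0, 0, -14/3]
Swap R3 ↔ R4
R5 ← R5 − R3: [0, 0, 0]
Echelon form has 3 nonzero rows, so rank(M) = 3.

3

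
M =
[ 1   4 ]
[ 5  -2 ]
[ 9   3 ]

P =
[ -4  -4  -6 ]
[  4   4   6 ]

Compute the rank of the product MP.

First compute MP:
[[ 12,  12,  18],
 [-28, -28, -42],
 [-24, -24, -36]]
Now row reduce the product.
R2 ← R2 + (7/3)·R1: [0, 0, 0]
R3 ← R3 + (2)·R1: [0, 0, 0]
1 nonzero row, so rank(MP) = 1.

1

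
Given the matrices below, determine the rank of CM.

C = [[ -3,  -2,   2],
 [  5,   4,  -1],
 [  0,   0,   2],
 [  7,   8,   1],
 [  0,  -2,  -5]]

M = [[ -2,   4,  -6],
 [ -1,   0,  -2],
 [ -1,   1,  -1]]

First compute CM:
[[  6, -10,  20],
 [-13,  19, -37],
 [ -2,   2,  -2],
 [-23,  29, -59],
 [  7,  -5,   9]]
Now row reduce the product.
R2 ← R2 + (13/6)·R1: [0, -8/3, 19/3]
R3 ← R3 + (1/3)·R1: [0, -4/3, 14/3]
R4 ← R4 + (23/6)·R1: [0, -28/3, 53/3]
R5 ← R5 − (7/6)·R1: [0, 20/3, -43/3]
R3 ← R3 − (1/2)·R2: [0, 0, 3/2]
R4 ← R4 − (7/2)·R2: [0, 0, -9/2]
R5 ← R5 + (5/2)·R2: [0, 0, 3/2]
R4 ← R4 + (3)·R3: [0, 0, 0]
R5 ← R5 − R3: [0, 0, 0]
3 nonzero rows, so rank(CM) = 3.

3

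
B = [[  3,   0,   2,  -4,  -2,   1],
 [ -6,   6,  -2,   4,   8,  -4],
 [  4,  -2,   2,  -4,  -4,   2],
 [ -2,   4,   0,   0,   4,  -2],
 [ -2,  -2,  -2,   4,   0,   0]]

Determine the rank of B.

2

Row reduce to echelon form.
R2 ← R2 + (2)·R1: [0, 6, 2, -4, 4, -2]
R3 ← R3 − (4/3)·R1: [0, -2, -2/3, 4/3, -4/3, 2/3]
R4 ← R4 + (2/3)·R1: [0, 4, 4/3, -8/3, 8/3, -4/3]
R5 ← R5 + (2/3)·R1: [0, -2, -2/3, 4/3, -4/3, 2/3]
R3 ← R3 + (1/3)·R2: [0, 0, 0, 0, 0, 0]
R4 ← R4 − (2/3)·R2: [0, 0, 0, 0, 0, 0]
R5 ← R5 + (1/3)·R2: [0, 0, 0, 0, 0, 0]
Echelon form has 2 nonzero rows, so rank(B) = 2.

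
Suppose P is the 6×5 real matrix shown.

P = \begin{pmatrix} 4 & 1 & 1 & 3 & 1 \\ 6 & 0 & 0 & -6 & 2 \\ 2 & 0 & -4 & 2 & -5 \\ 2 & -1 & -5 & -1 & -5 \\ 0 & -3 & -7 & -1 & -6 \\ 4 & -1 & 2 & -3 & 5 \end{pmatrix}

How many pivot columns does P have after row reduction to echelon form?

Row reduce to echelon form.
R2 ← R2 − (3/2)·R1: [0, -3/2, -3/2, -21/2, 1/2]
R3 ← R3 − (1/2)·R1: [0, -1/2, -9/2, 1/2, -11/2]
R4 ← R4 − (1/2)·R1: [0, -3/2, -11/2, -5/2, -11/2]
R6 ← R6 − R1: [0, -2, 1, -6, 4]
R3 ← R3 − (1/3)·R2: [0, 0, -4, 4, -17/3]
R4 ← R4 − R2: [0, 0, -4, 8, -6]
R5 ← R5 − (2)·R2: [0, 0, -4, 20, -7]
R6 ← R6 − (4/3)·R2: [0, 0, 3, 8, 10/3]
R4 ← R4 − R3: [0, 0, 0, 4, -1/3]
R5 ← R5 − R3: [0, 0, 0, 16, -4/3]
R6 ← R6 + (3/4)·R3: [0, 0, 0, 11, -11/12]
R5 ← R5 − (4)·R4: [0, 0, 0, 0, 0]
R6 ← R6 − (11/4)·R4: [0, 0, 0, 0, 0]
Echelon form has 4 nonzero rows, so rank(P) = 4.
Each nonzero row contributes one pivot column: 4 pivot columns.

4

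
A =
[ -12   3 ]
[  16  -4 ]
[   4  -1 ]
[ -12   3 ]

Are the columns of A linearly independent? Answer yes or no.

no

Row reduce A to echelon form.
R2 ← R2 + (4/3)·R1: [0, 0]
R3 ← R3 + (1/3)·R1: [0, 0]
R4 ← R4 − R1: [0, 0]
1 pivot among 2 columns.
Only 1 < 2 pivot columns, so the columns are linearly dependent.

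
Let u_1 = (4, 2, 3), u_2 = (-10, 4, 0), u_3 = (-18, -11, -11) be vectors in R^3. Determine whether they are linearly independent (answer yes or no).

Form the matrix with these vectors as rows and row reduce.
R2 ← R2 + (5/2)·R1: [0, 9, 15/2]
R3 ← R3 + (9/2)·R1: [0, -2, 5/2]
R3 ← R3 + (2/9)·R2: [0, 0, 25/6]
3 nonzero rows, so the 3 vectors span a space of dimension 3.
Since 3 = 3, the vectors are linearly independent.

yes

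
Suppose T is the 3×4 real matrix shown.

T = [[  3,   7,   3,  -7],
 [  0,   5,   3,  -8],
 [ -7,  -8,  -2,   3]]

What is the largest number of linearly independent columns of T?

Row reduce to echelon form.
R3 ← R3 + (7/3)·R1: [0, 25/3, 5, -40/3]
R3 ← R3 − (5/3)·R2: [0, 0, 0, 0]
Echelon form has 2 nonzero rows, so rank(T) = 2.
The rank gives the maximum number of linearly independent columns: 2.

2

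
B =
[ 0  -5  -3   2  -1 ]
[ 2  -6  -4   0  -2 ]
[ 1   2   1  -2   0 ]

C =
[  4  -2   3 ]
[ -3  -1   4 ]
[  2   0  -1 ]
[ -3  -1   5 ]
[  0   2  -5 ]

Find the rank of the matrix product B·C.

2

First compute BC:
[[  3,   1,  -2],
 [ 18,  -2,  -4],
 [  6,  -2,   0]]
Now row reduce the product.
R2 ← R2 − (6)·R1: [0, -8, 8]
R3 ← R3 − (2)·R1: [0, -4, 4]
R3 ← R3 − (1/2)·R2: [0, 0, 0]
2 nonzero rows, so rank(BC) = 2.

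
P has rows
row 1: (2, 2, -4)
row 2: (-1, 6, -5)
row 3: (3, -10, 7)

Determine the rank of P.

2

Row reduce to echelon form.
R2 ← R2 + (1/2)·R1: [0, 7, -7]
R3 ← R3 − (3/2)·R1: [0, -13, 13]
R3 ← R3 + (13/7)·R2: [0, 0, 0]
Echelon form has 2 nonzero rows, so rank(P) = 2.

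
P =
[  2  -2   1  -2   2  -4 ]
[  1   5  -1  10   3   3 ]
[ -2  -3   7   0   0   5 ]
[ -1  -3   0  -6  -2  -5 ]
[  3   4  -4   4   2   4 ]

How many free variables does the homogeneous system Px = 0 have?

Row reduce to echelon form.
R2 ← R2 − (1/2)·R1: [0, 6, -3/2, 11, 2, 5]
R3 ← R3 + R1: [0, -5, 8, -2, 2, 1]
R4 ← R4 + (1/2)·R1: [0, -4, 1/2, -7, -1, -7]
R5 ← R5 − (3/2)·R1: [0, 7, -11/2, 7, -1, 10]
R3 ← R3 + (5/6)·R2: [0, 0, 27/4, 43/6, 11/3, 31/6]
R4 ← R4 + (2/3)·R2: [0, 0, -1/2, 1/3, 1/3, -11/3]
R5 ← R5 − (7/6)·R2: [0, 0, -15/4, -35/6, -10/3, 25/6]
R4 ← R4 + (2/27)·R3: [0, 0, 0, 70/81, 49/81, -266/81]
R5 ← R5 + (5/9)·R3: [0, 0, 0, -50/27, -35/27, 190/27]
R5 ← R5 + (15/7)·R4: [0, 0, 0, 0, 0, 0]
4 nonzero rows, so rank(P) = 4.
P has 6 columns; by rank–nullity, nullity = 6 − 4 = 2.

2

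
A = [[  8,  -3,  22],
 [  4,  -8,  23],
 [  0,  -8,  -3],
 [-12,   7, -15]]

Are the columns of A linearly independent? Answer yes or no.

yes

Row reduce A to echelon form.
R2 ← R2 − (1/2)·R1: [0, -13/2, 12]
R4 ← R4 + (3/2)·R1: [0, 5/2, 18]
R3 ← R3 − (16/13)·R2: [0, 0, -231/13]
R4 ← R4 + (5/13)·R2: [0, 0, 294/13]
R4 ← R4 + (14/11)·R3: [0, 0, 0]
3 pivots among 3 columns.
Every column is a pivot column, so the columns are linearly independent.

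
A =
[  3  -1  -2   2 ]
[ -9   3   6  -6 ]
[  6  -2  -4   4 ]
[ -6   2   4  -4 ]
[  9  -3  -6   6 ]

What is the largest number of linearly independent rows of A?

Row reduce to echelon form.
R2 ← R2 + (3)·R1: [0, 0, 0, 0]
R3 ← R3 − (2)·R1: [0, 0, 0, 0]
R4 ← R4 + (2)·R1: [0, 0, 0, 0]
R5 ← R5 − (3)·R1: [0, 0, 0, 0]
Echelon form has 1 nonzero row, so rank(A) = 1.
The rank gives the maximum number of linearly independent rows: 1.

1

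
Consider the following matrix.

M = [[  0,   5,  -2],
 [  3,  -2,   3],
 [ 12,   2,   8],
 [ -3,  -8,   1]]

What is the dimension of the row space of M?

Row reduce to echelon form.
Swap R1 ↔ R2
R3 ← R3 − (4)·R1: [0, 10, -4]
R4 ← R4 + R1: [0, -10, 4]
R3 ← R3 − (2)·R2: [0, 0, 0]
R4 ← R4 + (2)·R2: [0, 0, 0]
Echelon form has 2 nonzero rows, so rank(M) = 2.
The row space has dimension equal to the rank: 2.

2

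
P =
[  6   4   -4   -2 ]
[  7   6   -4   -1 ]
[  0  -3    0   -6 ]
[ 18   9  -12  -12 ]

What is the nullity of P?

Row reduce to echelon form.
R2 ← R2 − (7/6)·R1: [0, 4/3, 2/3, 4/3]
R4 ← R4 − (3)·R1: [0, -3, 0, -6]
R3 ← R3 + (9/4)·R2: [0, 0, 3/2, -3]
R4 ← R4 + (9/4)·R2: [0, 0, 3/2, -3]
R4 ← R4 − R3: [0, 0, 0, 0]
3 nonzero rows, so rank(P) = 3.
P has 4 columns; by rank–nullity, nullity = 4 − 3 = 1.

1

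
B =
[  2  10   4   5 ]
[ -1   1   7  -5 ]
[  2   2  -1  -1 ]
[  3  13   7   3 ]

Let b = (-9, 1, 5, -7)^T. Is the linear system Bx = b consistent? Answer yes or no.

yes

Row reduce the augmented matrix [B | b].
R2 ← R2 + (1/2)·R1: [0, 6, 9, -5/2, -7/2]
R3 ← R3 − R1: [0, -8, -5, -6, 14]
R4 ← R4 − (3/2)·R1: [0, -2, 1, -9/2, 13/2]
R3 ← R3 + (4/3)·R2: [0, 0, 7, -28/3, 28/3]
R4 ← R4 + (1/3)·R2: [0, 0, 4, -16/3, 16/3]
R4 ← R4 − (4/7)·R3: [0, 0, 0, 0, 0]
The echelon form has 3 nonzero rows, and every pivot lies in the first 4 columns, so rank(B) = rank([B|b]) = 3.
The system is consistent.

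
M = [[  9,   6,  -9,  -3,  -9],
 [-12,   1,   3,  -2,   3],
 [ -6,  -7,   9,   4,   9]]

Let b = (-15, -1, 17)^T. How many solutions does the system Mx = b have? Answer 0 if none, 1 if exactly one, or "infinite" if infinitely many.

Row reduce the augmented matrix [M | b].
R2 ← R2 + (4/3)·R1: [0, 9, -9, -6, -9, -21]
R3 ← R3 + (2/3)·R1: [0, -3, 3, 2, 3, 7]
R3 ← R3 + (1/3)·R2: [0, 0, 0, 0, 0, 0]
The echelon form has 2 nonzero rows, and every pivot lies in the first 5 columns, so rank(M) = rank([M|b]) = 2.
The system is consistent.
rank = 2 < 5 unknowns, so there are infinitely many solutions.

infinite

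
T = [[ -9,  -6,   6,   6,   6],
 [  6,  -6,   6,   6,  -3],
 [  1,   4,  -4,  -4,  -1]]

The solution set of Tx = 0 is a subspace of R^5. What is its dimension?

3

Row reduce to echelon form.
R2 ← R2 + (2/3)·R1: [0, -10, 10, 10, 1]
R3 ← R3 + (1/9)·R1: [0, 10/3, -10/3, -10/3, -1/3]
R3 ← R3 + (1/3)·R2: [0, 0, 0, 0, 0]
2 nonzero rows, so rank(T) = 2.
T has 5 columns; by rank–nullity, nullity = 5 − 2 = 3.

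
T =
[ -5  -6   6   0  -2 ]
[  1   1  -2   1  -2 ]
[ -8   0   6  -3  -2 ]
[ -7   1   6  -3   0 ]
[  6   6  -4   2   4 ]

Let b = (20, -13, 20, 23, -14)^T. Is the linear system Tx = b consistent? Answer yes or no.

yes

Row reduce the augmented matrix [T | b].
R2 ← R2 + (1/5)·R1: [0, -1/5, -4/5, 1, -12/5, -9]
R3 ← R3 − (8/5)·R1: [0, 48/5, -18/5, -3, 6/5, -12]
R4 ← R4 − (7/5)·R1: [0, 47/5, -12/5, -3, 14/5, -5]
R5 ← R5 + (6/5)·R1: [0, -6/5, 16/5, 2, 8/5, 10]
R3 ← R3 + (48)·R2: [0, 0, -42, 45, -114, -444]
R4 ← R4 + (47)·R2: [0, 0, -40, 44, -110, -428]
R5 ← R5 − (6)·R2: [0, 0, 8, -4, 16, 64]
R4 ← R4 − (20/21)·R3: [0, 0, 0, 8/7, -10/7, -36/7]
R5 ← R5 + (4/21)·R3: [0, 0, 0, 32/7, -40/7, -144/7]
R5 ← R5 − (4)·R4: [0, 0, 0, 0, 0, 0]
The echelon form has 4 nonzero rows, and every pivot lies in the first 5 columns, so rank(T) = rank([T|b]) = 4.
The system is consistent.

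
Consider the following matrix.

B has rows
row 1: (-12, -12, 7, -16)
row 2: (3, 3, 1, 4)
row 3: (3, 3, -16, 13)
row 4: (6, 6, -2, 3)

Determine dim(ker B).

Row reduce to echelon form.
R2 ← R2 + (1/4)·R1: [0, 0, 11/4, 0]
R3 ← R3 + (1/4)·R1: [0, 0, -57/4, 9]
R4 ← R4 + (1/2)·R1: [0, 0, 3/2, -5]
R3 ← R3 + (57/11)·R2: [0, 0, 0, 9]
R4 ← R4 − (6/11)·R2: [0, 0, 0, -5]
R4 ← R4 + (5/9)·R3: [0, 0, 0, 0]
3 nonzero rows, so rank(B) = 3.
B has 4 columns; by rank–nullity, nullity = 4 − 3 = 1.

1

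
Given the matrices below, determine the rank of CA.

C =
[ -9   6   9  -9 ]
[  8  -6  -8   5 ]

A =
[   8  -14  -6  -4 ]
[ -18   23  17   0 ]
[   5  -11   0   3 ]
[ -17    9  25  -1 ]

2

First compute CA:
[[ 18,  84, -69,  72],
 [ 47, -117, -25, -61]]
Now row reduce the product.
R2 ← R2 − (47/18)·R1: [0, -1009/3, 931/6, -249]
2 nonzero rows, so rank(CA) = 2.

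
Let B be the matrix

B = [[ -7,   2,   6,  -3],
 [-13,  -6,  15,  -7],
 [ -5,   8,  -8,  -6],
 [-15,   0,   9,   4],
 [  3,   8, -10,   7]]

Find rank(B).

Row reduce to echelon form.
R2 ← R2 − (13/7)·R1: [0, -68/7, 27/7, -10/7]
R3 ← R3 − (5/7)·R1: [0, 46/7, -86/7, -27/7]
R4 ← R4 − (15/7)·R1: [0, -30/7, -27/7, 73/7]
R5 ← R5 + (3/7)·R1: [0, 62/7, -52/7, 40/7]
R3 ← R3 + (23/34)·R2: [0, 0, -329/34, -82/17]
R4 ← R4 − (15/34)·R2: [0, 0, -189/34, 188/17]
R5 ← R5 + (31/34)·R2: [0, 0, -133/34, 75/17]
R4 ← R4 − (27/47)·R3: [0, 0, 0, 650/47]
R5 ← R5 − (19/47)·R3: [0, 0, 0, 299/47]
R5 ← R5 − (23/50)·R4: [0, 0, 0, 0]
Echelon form has 4 nonzero rows, so rank(B) = 4.

4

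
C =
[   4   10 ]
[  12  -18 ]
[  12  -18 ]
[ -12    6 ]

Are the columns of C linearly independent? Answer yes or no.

yes

Row reduce C to echelon form.
R2 ← R2 − (3)·R1: [0, -48]
R3 ← R3 − (3)·R1: [0, -48]
R4 ← R4 + (3)·R1: [0, 36]
R3 ← R3 − R2: [0, 0]
R4 ← R4 + (3/4)·R2: [0, 0]
2 pivots among 2 columns.
Every column is a pivot column, so the columns are linearly independent.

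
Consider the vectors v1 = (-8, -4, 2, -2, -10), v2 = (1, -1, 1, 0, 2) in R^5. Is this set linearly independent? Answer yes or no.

yes

Form the matrix with these vectors as rows and row reduce.
R2 ← R2 + (1/8)·R1: [0, -3/2, 5/4, -1/4, 3/4]
2 nonzero rows, so the 2 vectors span a space of dimension 2.
Since 2 = 2, the vectors are linearly independent.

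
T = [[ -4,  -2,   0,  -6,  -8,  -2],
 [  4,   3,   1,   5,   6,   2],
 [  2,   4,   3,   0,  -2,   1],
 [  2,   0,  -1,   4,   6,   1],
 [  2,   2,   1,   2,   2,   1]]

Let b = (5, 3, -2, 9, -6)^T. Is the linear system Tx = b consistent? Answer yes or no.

Row reduce the augmented matrix [T | b].
R2 ← R2 + R1: [0, 1, 1, -1, -2, 0, 8]
R3 ← R3 + (1/2)·R1: [0, 3, 3, -3, -6, 0, 1/2]
R4 ← R4 + (1/2)·R1: [0, -1, -1, 1, 2, 0, 23/2]
R5 ← R5 + (1/2)·R1: [0, 1, 1, -1, -2, 0, -7/2]
R3 ← R3 − (3)·R2: [0, 0, 0, 0, 0, 0, -47/2]
R4 ← R4 + R2: [0, 0, 0, 0, 0, 0, 39/2]
R5 ← R5 − R2: [0, 0, 0, 0, 0, 0, -23/2]
R4 ← R4 + (39/47)·R3: [0, 0, 0, 0, 0, 0, 0]
R5 ← R5 − (23/47)·R3: [0, 0, 0, 0, 0, 0, 0]
The echelon form has 3 nonzero rows; the last pivot sits in the augmented column, so rank(T) = 2 but rank([T|b]) = 3.
Since the ranks differ, the system is inconsistent.

no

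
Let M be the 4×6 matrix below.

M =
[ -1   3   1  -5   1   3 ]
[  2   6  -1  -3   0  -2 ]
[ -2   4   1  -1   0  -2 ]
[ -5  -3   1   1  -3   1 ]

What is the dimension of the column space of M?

4

Row reduce to echelon form.
R2 ← R2 + (2)·R1: [0, 12, 1, -13, 2, 4]
R3 ← R3 − (2)·R1: [0, -2, -1, 9, -2, -8]
R4 ← R4 − (5)·R1: [0, -18, -4, 26, -8, -14]
R3 ← R3 + (1/6)·R2: [0, 0, -5/6, 41/6, -5/3, -22/3]
R4 ← R4 + (3/2)·R2: [0, 0, -5/2, 13/2, -5, -8]
R4 ← R4 − (3)·R3: [0, 0, 0, -14, 0, 14]
Echelon form has 4 nonzero rows, so rank(M) = 4.
The column space has dimension equal to the rank: 4.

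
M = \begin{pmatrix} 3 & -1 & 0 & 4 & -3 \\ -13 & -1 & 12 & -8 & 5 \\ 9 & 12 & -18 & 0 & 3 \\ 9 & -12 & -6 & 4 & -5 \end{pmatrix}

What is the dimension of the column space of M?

3

Row reduce to echelon form.
R2 ← R2 + (13/3)·R1: [0, -16/3, 12, 28/3, -8]
R3 ← R3 − (3)·R1: [0, 15, -18, -12, 12]
R4 ← R4 − (3)·R1: [0, -9, -6, -8, 4]
R3 ← R3 + (45/16)·R2: [0, 0, 63/4, 57/4, -21/2]
R4 ← R4 − (27/16)·R2: [0, 0, -105/4, -95/4, 35/2]
R4 ← R4 + (5/3)·R3: [0, 0, 0, 0, 0]
Echelon form has 3 nonzero rows, so rank(M) = 3.
The column space has dimension equal to the rank: 3.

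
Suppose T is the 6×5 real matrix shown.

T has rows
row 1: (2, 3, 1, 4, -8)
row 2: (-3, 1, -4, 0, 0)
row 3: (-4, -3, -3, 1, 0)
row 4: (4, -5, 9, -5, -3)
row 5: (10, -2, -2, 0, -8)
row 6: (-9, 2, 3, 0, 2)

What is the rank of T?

Row reduce to echelon form.
R2 ← R2 + (3/2)·R1: [0, 11/2, -5/2, 6, -12]
R3 ← R3 + (2)·R1: [0, 3, -1, 9, -16]
R4 ← R4 − (2)·R1: [0, -11, 7, -13, 13]
R5 ← R5 − (5)·R1: [0, -17, -7, -20, 32]
R6 ← R6 + (9/2)·R1: [0, 31/2, 15/2, 18, -34]
R3 ← R3 − (6/11)·R2: [0, 0, 4/11, 63/11, -104/11]
R4 ← R4 + (2)·R2: [0, 0, 2, -1, -11]
R5 ← R5 + (34/11)·R2: [0, 0, -162/11, -16/11, -56/11]
R6 ← R6 − (31/11)·R2: [0, 0, 160/11, 12/11, -2/11]
R4 ← R4 − (11/2)·R3: [0, 0, 0, -65/2, 41]
R5 ← R5 + (81/2)·R3: [0, 0, 0, 461/2, -388]
R6 ← R6 − (40)·R3: [0, 0, 0, -228, 378]
R5 ← R5 + (461/65)·R4: [0, 0, 0, 0, -6319/65]
R6 ← R6 − (456/65)·R4: [0, 0, 0, 0, 5874/65]
R6 ← R6 + (66/71)·R5: [0, 0, 0, 0, 0]
Echelon form has 5 nonzero rows, so rank(T) = 5.

5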